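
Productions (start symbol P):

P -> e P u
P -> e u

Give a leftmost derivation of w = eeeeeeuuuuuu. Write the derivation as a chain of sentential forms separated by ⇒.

P ⇒ ePu ⇒ eePuu ⇒ eeePuuu ⇒ eeeePuuuu ⇒ eeeeePuuuuu ⇒ eeeeeeuuuuuu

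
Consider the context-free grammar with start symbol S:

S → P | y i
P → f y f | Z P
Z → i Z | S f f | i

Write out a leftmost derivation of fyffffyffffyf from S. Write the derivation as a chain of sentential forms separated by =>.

S => P   [S → P]
P => ZP   [P → Z P]
ZP => SffP   [Z → S f f]
SffP => PffP   [S → P]
PffP => ZPffP   [P → Z P]
ZPffP => SffPffP   [Z → S f f]
SffPffP => PffPffP   [S → P]
PffPffP => fyfffPffP   [P → f y f]
fyfffPffP => fyffffyfffP   [P → f y f]
fyffffyfffP => fyffffyffffyf   [P → f y f]

S => P => ZP => SffP => PffP => ZPffP => SffPffP => PffPffP => fyfffPffP => fyffffyfffP => fyffffyffffyf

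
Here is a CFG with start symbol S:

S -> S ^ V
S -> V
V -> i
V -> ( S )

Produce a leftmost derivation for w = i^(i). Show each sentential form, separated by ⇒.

S⇒S^V⇒V^V⇒i^V⇒i^(S)⇒i^(V)⇒i^(i)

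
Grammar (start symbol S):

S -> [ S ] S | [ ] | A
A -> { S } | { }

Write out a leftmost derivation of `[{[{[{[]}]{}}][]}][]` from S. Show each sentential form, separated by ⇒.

S ⇒ [S]S ⇒ [A]S ⇒ [{S}]S ⇒ [{[S]S}]S ⇒ [{[A]S}]S ⇒ [{[{S}]S}]S ⇒ [{[{[S]S}]S}]S ⇒ [{[{[A]S}]S}]S ⇒ [{[{[{S}]S}]S}]S ⇒ [{[{[{[]}]S}]S}]S ⇒ [{[{[{[]}]A}]S}]S ⇒ [{[{[{[]}]{}}]S}]S ⇒ [{[{[{[]}]{}}][]}]S ⇒ [{[{[{[]}]{}}][]}][]

S ⇒ [S]S   [S -> [ S ] S]
[S]S ⇒ [A]S   [S -> A]
[A]S ⇒ [{S}]S   [A -> { S }]
[{S}]S ⇒ [{[S]S}]S   [S -> [ S ] S]
[{[S]S}]S ⇒ [{[A]S}]S   [S -> A]
[{[A]S}]S ⇒ [{[{S}]S}]S   [A -> { S }]
[{[{S}]S}]S ⇒ [{[{[S]S}]S}]S   [S -> [ S ] S]
[{[{[S]S}]S}]S ⇒ [{[{[A]S}]S}]S   [S -> A]
[{[{[A]S}]S}]S ⇒ [{[{[{S}]S}]S}]S   [A -> { S }]
[{[{[{S}]S}]S}]S ⇒ [{[{[{[]}]S}]S}]S   [S -> [ ]]
[{[{[{[]}]S}]S}]S ⇒ [{[{[{[]}]A}]S}]S   [S -> A]
[{[{[{[]}]A}]S}]S ⇒ [{[{[{[]}]{}}]S}]S   [A -> { }]
[{[{[{[]}]{}}]S}]S ⇒ [{[{[{[]}]{}}][]}]S   [S -> [ ]]
[{[{[{[]}]{}}][]}]S ⇒ [{[{[{[]}]{}}][]}][]   [S -> [ ]]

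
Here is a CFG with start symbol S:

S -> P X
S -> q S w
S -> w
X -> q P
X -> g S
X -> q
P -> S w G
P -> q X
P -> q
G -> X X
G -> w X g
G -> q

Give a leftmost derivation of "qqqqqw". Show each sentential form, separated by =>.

S => qSw   [S -> q S w]
qSw => qPXw   [S -> P X]
qPXw => qqXw   [P -> q]
qqXw => qqqPw   [X -> q P]
qqqPw => qqqqXw   [P -> q X]
qqqqXw => qqqqqw   [X -> q]

S=>qSw=>qPXw=>qqXw=>qqqPw=>qqqqXw=>qqqqqw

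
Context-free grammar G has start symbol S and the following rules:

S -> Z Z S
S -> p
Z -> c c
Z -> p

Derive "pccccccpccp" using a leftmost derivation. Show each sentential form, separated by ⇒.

S ⇒ ZZS   [S -> Z Z S]
ZZS ⇒ pZS   [Z -> p]
pZS ⇒ pccS   [Z -> c c]
pccS ⇒ pccZZS   [S -> Z Z S]
pccZZS ⇒ pccccZS   [Z -> c c]
pccccZS ⇒ pccccccS   [Z -> c c]
pccccccS ⇒ pccccccZZS   [S -> Z Z S]
pccccccZZS ⇒ pccccccpZS   [Z -> p]
pccccccpZS ⇒ pccccccpccS   [Z -> c c]
pccccccpccS ⇒ pccccccpccp   [S -> p]

S ⇒ ZZS ⇒ pZS ⇒ pccS ⇒ pccZZS ⇒ pccccZS ⇒ pccccccS ⇒ pccccccZZS ⇒ pccccccpZS ⇒ pccccccpccS ⇒ pccccccpccp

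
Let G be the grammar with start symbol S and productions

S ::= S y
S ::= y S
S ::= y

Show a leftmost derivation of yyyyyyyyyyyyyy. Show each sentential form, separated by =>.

S => yS => ySy => yySy => yySyy => yyySyy => yyyySyy => yyyyySyy => yyyyyySyy => yyyyyyySyy => yyyyyyyySyy => yyyyyyyyySyy => yyyyyyyyyySyy => yyyyyyyyyyySyy => yyyyyyyyyyyyyy

S => yS   [S ::= y S]
yS => ySy   [S ::= S y]
ySy => yySy   [S ::= y S]
yySy => yySyy   [S ::= S y]
yySyy => yyySyy   [S ::= y S]
yyySyy => yyyySyy   [S ::= y S]
yyyySyy => yyyyySyy   [S ::= y S]
yyyyySyy => yyyyyySyy   [S ::= y S]
yyyyyySyy => yyyyyyySyy   [S ::= y S]
yyyyyyySyy => yyyyyyyySyy   [S ::= y S]
yyyyyyyySyy => yyyyyyyyySyy   [S ::= y S]
yyyyyyyyySyy => yyyyyyyyyySyy   [S ::= y S]
yyyyyyyyyySyy => yyyyyyyyyyySyy   [S ::= y S]
yyyyyyyyyyySyy => yyyyyyyyyyyyyy   [S ::= y]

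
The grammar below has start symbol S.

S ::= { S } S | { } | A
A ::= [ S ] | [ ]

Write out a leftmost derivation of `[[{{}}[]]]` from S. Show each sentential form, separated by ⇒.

S ⇒ A   [S ::= A]
A ⇒ [S]   [A ::= [ S ]]
[S] ⇒ [A]   [S ::= A]
[A] ⇒ [[S]]   [A ::= [ S ]]
[[S]] ⇒ [[{S}S]]   [S ::= { S } S]
[[{S}S]] ⇒ [[{{}}S]]   [S ::= { }]
[[{{}}S]] ⇒ [[{{}}A]]   [S ::= A]
[[{{}}A]] ⇒ [[{{}}[]]]   [A ::= [ ]]

S ⇒ A ⇒ [S] ⇒ [A] ⇒ [[S]] ⇒ [[{S}S]] ⇒ [[{{}}S]] ⇒ [[{{}}A]] ⇒ [[{{}}[]]]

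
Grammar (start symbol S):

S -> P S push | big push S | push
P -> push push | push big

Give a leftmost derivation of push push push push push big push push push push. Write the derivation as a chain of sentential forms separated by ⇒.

S ⇒ P S push   [S -> P S push]
P S push ⇒ push push S push   [P -> push push]
push push S push ⇒ push push P S push push   [S -> P S push]
push push P S push push ⇒ push push push push S push push   [P -> push push]
push push push push S push push ⇒ push push push push P S push push push   [S -> P S push]
push push push push P S push push push ⇒ push push push push push big S push push push   [P -> push big]
push push push push push big S push push push ⇒ push push push push push big push push push push   [S -> push]

S ⇒ P S push ⇒ push push S push ⇒ push push P S push push ⇒ push push push push S push push ⇒ push push push push P S push push push ⇒ push push push push push big S push push push ⇒ push push push push push big push push push push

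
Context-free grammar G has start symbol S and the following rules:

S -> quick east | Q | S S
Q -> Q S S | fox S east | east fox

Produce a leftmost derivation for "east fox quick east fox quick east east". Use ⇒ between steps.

S ⇒ S S ⇒ Q S ⇒ east fox S ⇒ east fox S S ⇒ east fox quick east S ⇒ east fox quick east Q ⇒ east fox quick east fox S east ⇒ east fox quick east fox quick east east

S ⇒ S S   [S -> S S]
S S ⇒ Q S   [S -> Q]
Q S ⇒ east fox S   [Q -> east fox]
east fox S ⇒ east fox S S   [S -> S S]
east fox S S ⇒ east fox quick east S   [S -> quick east]
east fox quick east S ⇒ east fox quick east Q   [S -> Q]
east fox quick east Q ⇒ east fox quick east fox S east   [Q -> fox S east]
east fox quick east fox S east ⇒ east fox quick east fox quick east east   [S -> quick east]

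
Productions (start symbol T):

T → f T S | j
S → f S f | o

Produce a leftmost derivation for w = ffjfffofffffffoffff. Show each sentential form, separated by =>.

T => fTS => ffTSS => ffjSS => ffjfSfS => ffjffSffS => ffjfffSfffS => ffjfffofffS => ffjfffoffffSf => ffjfffofffffSff => ffjfffoffffffSfff => ffjfffofffffffSffff => ffjfffofffffffoffff

T => fTS   [T → f T S]
fTS => ffTSS   [T → f T S]
ffTSS => ffjSS   [T → j]
ffjSS => ffjfSfS   [S → f S f]
ffjfSfS => ffjffSffS   [S → f S f]
ffjffSffS => ffjfffSfffS   [S → f S f]
ffjfffSfffS => ffjfffofffS   [S → o]
ffjfffofffS => ffjfffoffffSf   [S → f S f]
ffjfffoffffSf => ffjfffofffffSff   [S → f S f]
ffjfffofffffSff => ffjfffoffffffSfff   [S → f S f]
ffjfffoffffffSfff => ffjfffofffffffSffff   [S → f S f]
ffjfffofffffffSffff => ffjfffofffffffoffff   [S → o]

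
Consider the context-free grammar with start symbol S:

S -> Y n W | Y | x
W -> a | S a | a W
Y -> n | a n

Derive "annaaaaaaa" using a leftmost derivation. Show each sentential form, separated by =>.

S=>YnW=>annW=>annaW=>annaaW=>annaaaW=>annaaaaW=>annaaaaaW=>annaaaaaaW=>annaaaaaaa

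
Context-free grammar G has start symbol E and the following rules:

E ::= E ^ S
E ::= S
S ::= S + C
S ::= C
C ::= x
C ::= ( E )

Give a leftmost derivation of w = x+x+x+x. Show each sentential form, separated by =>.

E => S => S+C => S+C+C => S+C+C+C => C+C+C+C => x+C+C+C => x+x+C+C => x+x+x+C => x+x+x+x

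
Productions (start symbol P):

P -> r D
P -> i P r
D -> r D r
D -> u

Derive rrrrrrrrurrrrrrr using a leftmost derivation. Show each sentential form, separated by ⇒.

P ⇒ rD ⇒ rrDr ⇒ rrrDrr ⇒ rrrrDrrr ⇒ rrrrrDrrrr ⇒ rrrrrrDrrrrr ⇒ rrrrrrrDrrrrrr ⇒ rrrrrrrrDrrrrrrr ⇒ rrrrrrrrurrrrrrr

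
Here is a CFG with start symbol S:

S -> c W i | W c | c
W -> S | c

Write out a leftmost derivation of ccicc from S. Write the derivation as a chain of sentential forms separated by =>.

S => Wc => Sc => Wcc => Scc => cWicc => cSicc => ccicc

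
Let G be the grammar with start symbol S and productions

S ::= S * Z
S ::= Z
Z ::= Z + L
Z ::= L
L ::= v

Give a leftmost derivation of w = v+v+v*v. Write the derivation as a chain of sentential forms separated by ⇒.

S ⇒ S*Z ⇒ Z*Z ⇒ Z+L*Z ⇒ Z+L+L*Z ⇒ L+L+L*Z ⇒ v+L+L*Z ⇒ v+v+L*Z ⇒ v+v+v*Z ⇒ v+v+v*L ⇒ v+v+v*v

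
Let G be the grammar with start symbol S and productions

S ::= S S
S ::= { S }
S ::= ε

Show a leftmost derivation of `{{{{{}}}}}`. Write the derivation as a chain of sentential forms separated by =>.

S => {S} => {{S}} => {{SS}} => {{{S}S}} => {{{{S}}S}} => {{{{SS}}S}} => {{{{SSS}}S}} => {{{{{S}SS}}S}} => {{{{{}SS}}S}} => {{{{{}S}}S}} => {{{{{}}}S}} => {{{{{}}}}}

S => {S}   [S ::= { S }]
{S} => {{S}}   [S ::= { S }]
{{S}} => {{SS}}   [S ::= S S]
{{SS}} => {{{S}S}}   [S ::= { S }]
{{{S}S}} => {{{{S}}S}}   [S ::= { S }]
{{{{S}}S}} => {{{{SS}}S}}   [S ::= S S]
{{{{SS}}S}} => {{{{SSS}}S}}   [S ::= S S]
{{{{SSS}}S}} => {{{{{S}SS}}S}}   [S ::= { S }]
{{{{{S}SS}}S}} => {{{{{}SS}}S}}   [S ::= ε]
{{{{{}SS}}S}} => {{{{{}S}}S}}   [S ::= ε]
{{{{{}S}}S}} => {{{{{}}}S}}   [S ::= ε]
{{{{{}}}S}} => {{{{{}}}}}   [S ::= ε]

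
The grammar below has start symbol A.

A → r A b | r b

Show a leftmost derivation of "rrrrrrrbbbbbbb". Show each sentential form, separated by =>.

A => rAb => rrAbb => rrrAbbb => rrrrAbbbb => rrrrrAbbbbb => rrrrrrAbbbbbb => rrrrrrrbbbbbbb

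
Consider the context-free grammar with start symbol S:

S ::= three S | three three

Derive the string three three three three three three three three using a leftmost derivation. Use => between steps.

S => three S => three three S => three three three S => three three three three S => three three three three three S => three three three three three three S => three three three three three three three three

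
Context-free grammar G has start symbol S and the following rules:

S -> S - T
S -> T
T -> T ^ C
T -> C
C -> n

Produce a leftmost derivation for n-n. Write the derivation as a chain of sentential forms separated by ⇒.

S⇒S-T⇒T-T⇒C-T⇒n-T⇒n-C⇒n-n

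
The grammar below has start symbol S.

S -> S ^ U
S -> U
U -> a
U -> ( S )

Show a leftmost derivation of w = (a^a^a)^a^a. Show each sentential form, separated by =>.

S => S^U => S^U^U => U^U^U => (S)^U^U => (S^U)^U^U => (S^U^U)^U^U => (U^U^U)^U^U => (a^U^U)^U^U => (a^a^U)^U^U => (a^a^a)^U^U => (a^a^a)^a^U => (a^a^a)^a^a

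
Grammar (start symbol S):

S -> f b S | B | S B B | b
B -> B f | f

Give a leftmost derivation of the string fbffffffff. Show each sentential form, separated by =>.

S => SBB   [S -> S B B]
SBB => SBBBB   [S -> S B B]
SBBBB => fbSBBBB   [S -> f b S]
fbSBBBB => fbBBBBB   [S -> B]
fbBBBBB => fbBfBBBB   [B -> B f]
fbBfBBBB => fbBffBBBB   [B -> B f]
fbBffBBBB => fbBfffBBBB   [B -> B f]
fbBfffBBBB => fbffffBBBB   [B -> f]
fbffffBBBB => fbfffffBBB   [B -> f]
fbfffffBBB => fbffffffBB   [B -> f]
fbffffffBB => fbfffffffB   [B -> f]
fbfffffffB => fbffffffff   [B -> f]

S => SBB => SBBBB => fbSBBBB => fbBBBBB => fbBfBBBB => fbBffBBBB => fbBfffBBBB => fbffffBBBB => fbfffffBBB => fbffffffBB => fbfffffffB => fbffffffff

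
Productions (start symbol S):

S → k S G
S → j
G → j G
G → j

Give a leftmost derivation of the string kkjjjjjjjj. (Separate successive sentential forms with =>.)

S => kSG   [S → k S G]
kSG => kkSGG   [S → k S G]
kkSGG => kkjGG   [S → j]
kkjGG => kkjjGG   [G → j G]
kkjjGG => kkjjjGG   [G → j G]
kkjjjGG => kkjjjjGG   [G → j G]
kkjjjjGG => kkjjjjjGG   [G → j G]
kkjjjjjGG => kkjjjjjjG   [G → j]
kkjjjjjjG => kkjjjjjjjG   [G → j G]
kkjjjjjjjG => kkjjjjjjjj   [G → j]

S => kSG => kkSGG => kkjGG => kkjjGG => kkjjjGG => kkjjjjGG => kkjjjjjGG => kkjjjjjjG => kkjjjjjjjG => kkjjjjjjjj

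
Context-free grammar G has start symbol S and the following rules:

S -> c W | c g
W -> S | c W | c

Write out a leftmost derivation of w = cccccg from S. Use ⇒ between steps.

S ⇒ cW ⇒ cS ⇒ ccW ⇒ cccW ⇒ ccccW ⇒ ccccS ⇒ cccccg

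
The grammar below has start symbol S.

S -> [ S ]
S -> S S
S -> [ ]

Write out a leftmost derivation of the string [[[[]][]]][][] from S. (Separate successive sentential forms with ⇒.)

S ⇒ SS ⇒ SSS ⇒ [S]SS ⇒ [[S]]SS ⇒ [[SS]]SS ⇒ [[[S]S]]SS ⇒ [[[[]]S]]SS ⇒ [[[[]][]]]SS ⇒ [[[[]][]]][]S ⇒ [[[[]][]]][][]

S ⇒ SS   [S -> S S]
SS ⇒ SSS   [S -> S S]
SSS ⇒ [S]SS   [S -> [ S ]]
[S]SS ⇒ [[S]]SS   [S -> [ S ]]
[[S]]SS ⇒ [[SS]]SS   [S -> S S]
[[SS]]SS ⇒ [[[S]S]]SS   [S -> [ S ]]
[[[S]S]]SS ⇒ [[[[]]S]]SS   [S -> [ ]]
[[[[]]S]]SS ⇒ [[[[]][]]]SS   [S -> [ ]]
[[[[]][]]]SS ⇒ [[[[]][]]][]S   [S -> [ ]]
[[[[]][]]][]S ⇒ [[[[]][]]][][]   [S -> [ ]]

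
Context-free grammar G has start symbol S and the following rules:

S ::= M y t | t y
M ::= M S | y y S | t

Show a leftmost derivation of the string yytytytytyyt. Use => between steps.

S=>Myt=>MSyt=>MSSyt=>MSSSyt=>yySSSSyt=>yytySSSyt=>yytytySSyt=>yytytytySyt=>yytytytytyyt

S => Myt   [S ::= M y t]
Myt => MSyt   [M ::= M S]
MSyt => MSSyt   [M ::= M S]
MSSyt => MSSSyt   [M ::= M S]
MSSSyt => yySSSSyt   [M ::= y y S]
yySSSSyt => yytySSSyt   [S ::= t y]
yytySSSyt => yytytySSyt   [S ::= t y]
yytytySSyt => yytytytySyt   [S ::= t y]
yytytytySyt => yytytytytyyt   [S ::= t y]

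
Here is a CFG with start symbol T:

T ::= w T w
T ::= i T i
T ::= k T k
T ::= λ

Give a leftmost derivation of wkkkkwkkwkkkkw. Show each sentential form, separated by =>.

T => wTw => wkTkw => wkkTkkw => wkkkTkkkw => wkkkkTkkkkw => wkkkkwTwkkkkw => wkkkkwkTkwkkkkw => wkkkkwkkwkkkkw

T => wTw   [T ::= w T w]
wTw => wkTkw   [T ::= k T k]
wkTkw => wkkTkkw   [T ::= k T k]
wkkTkkw => wkkkTkkkw   [T ::= k T k]
wkkkTkkkw => wkkkkTkkkkw   [T ::= k T k]
wkkkkTkkkkw => wkkkkwTwkkkkw   [T ::= w T w]
wkkkkwTwkkkkw => wkkkkwkTkwkkkkw   [T ::= k T k]
wkkkkwkTkwkkkkw => wkkkkwkkwkkkkw   [T ::= λ]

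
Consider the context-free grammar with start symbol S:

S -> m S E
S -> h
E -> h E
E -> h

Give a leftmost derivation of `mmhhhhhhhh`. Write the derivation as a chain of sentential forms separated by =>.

S => mSE => mmSEE => mmhEE => mmhhE => mmhhhE => mmhhhhE => mmhhhhhE => mmhhhhhhE => mmhhhhhhhE => mmhhhhhhhh

S => mSE   [S -> m S E]
mSE => mmSEE   [S -> m S E]
mmSEE => mmhEE   [S -> h]
mmhEE => mmhhE   [E -> h]
mmhhE => mmhhhE   [E -> h E]
mmhhhE => mmhhhhE   [E -> h E]
mmhhhhE => mmhhhhhE   [E -> h E]
mmhhhhhE => mmhhhhhhE   [E -> h E]
mmhhhhhhE => mmhhhhhhhE   [E -> h E]
mmhhhhhhhE => mmhhhhhhhh   [E -> h]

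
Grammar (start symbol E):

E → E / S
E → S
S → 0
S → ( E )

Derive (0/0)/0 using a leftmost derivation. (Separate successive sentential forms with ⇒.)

E ⇒ E/S ⇒ S/S ⇒ (E)/S ⇒ (E/S)/S ⇒ (S/S)/S ⇒ (0/S)/S ⇒ (0/0)/S ⇒ (0/0)/0

E ⇒ E/S   [E → E / S]
E/S ⇒ S/S   [E → S]
S/S ⇒ (E)/S   [S → ( E )]
(E)/S ⇒ (E/S)/S   [E → E / S]
(E/S)/S ⇒ (S/S)/S   [E → S]
(S/S)/S ⇒ (0/S)/S   [S → 0]
(0/S)/S ⇒ (0/0)/S   [S → 0]
(0/0)/S ⇒ (0/0)/0   [S → 0]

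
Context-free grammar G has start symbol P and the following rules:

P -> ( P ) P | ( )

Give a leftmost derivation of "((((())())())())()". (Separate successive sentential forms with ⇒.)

P ⇒ (P)P ⇒ ((P)P)P ⇒ (((P)P)P)P ⇒ ((((P)P)P)P)P ⇒ ((((())P)P)P)P ⇒ ((((())())P)P)P ⇒ ((((())())())P)P ⇒ ((((())())())())P ⇒ ((((())())())())()

P ⇒ (P)P   [P -> ( P ) P]
(P)P ⇒ ((P)P)P   [P -> ( P ) P]
((P)P)P ⇒ (((P)P)P)P   [P -> ( P ) P]
(((P)P)P)P ⇒ ((((P)P)P)P)P   [P -> ( P ) P]
((((P)P)P)P)P ⇒ ((((())P)P)P)P   [P -> ( )]
((((())P)P)P)P ⇒ ((((())())P)P)P   [P -> ( )]
((((())())P)P)P ⇒ ((((())())())P)P   [P -> ( )]
((((())())())P)P ⇒ ((((())())())())P   [P -> ( )]
((((())())())())P ⇒ ((((())())())())()   [P -> ( )]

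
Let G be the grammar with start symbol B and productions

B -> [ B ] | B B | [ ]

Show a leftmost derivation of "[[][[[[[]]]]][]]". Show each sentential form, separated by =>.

B => [B]   [B -> [ B ]]
[B] => [BB]   [B -> B B]
[BB] => [[]B]   [B -> [ ]]
[[]B] => [[]BB]   [B -> B B]
[[]BB] => [[][B]B]   [B -> [ B ]]
[[][B]B] => [[][[B]]B]   [B -> [ B ]]
[[][[B]]B] => [[][[[B]]]B]   [B -> [ B ]]
[[][[[B]]]B] => [[][[[[B]]]]B]   [B -> [ B ]]
[[][[[[B]]]]B] => [[][[[[[]]]]]B]   [B -> [ ]]
[[][[[[[]]]]]B] => [[][[[[[]]]]][]]   [B -> [ ]]

B=>[B]=>[BB]=>[[]B]=>[[]BB]=>[[][B]B]=>[[][[B]]B]=>[[][[[B]]]B]=>[[][[[[B]]]]B]=>[[][[[[[]]]]]B]=>[[][[[[[]]]]][]]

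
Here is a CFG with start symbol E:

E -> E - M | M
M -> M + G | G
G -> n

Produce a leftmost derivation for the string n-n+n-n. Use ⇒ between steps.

E ⇒ E-M   [E -> E - M]
E-M ⇒ E-M-M   [E -> E - M]
E-M-M ⇒ M-M-M   [E -> M]
M-M-M ⇒ G-M-M   [M -> G]
G-M-M ⇒ n-M-M   [G -> n]
n-M-M ⇒ n-M+G-M   [M -> M + G]
n-M+G-M ⇒ n-G+G-M   [M -> G]
n-G+G-M ⇒ n-n+G-M   [G -> n]
n-n+G-M ⇒ n-n+n-M   [G -> n]
n-n+n-M ⇒ n-n+n-G   [M -> G]
n-n+n-G ⇒ n-n+n-n   [G -> n]

E ⇒ E-M ⇒ E-M-M ⇒ M-M-M ⇒ G-M-M ⇒ n-M-M ⇒ n-M+G-M ⇒ n-G+G-M ⇒ n-n+G-M ⇒ n-n+n-M ⇒ n-n+n-G ⇒ n-n+n-n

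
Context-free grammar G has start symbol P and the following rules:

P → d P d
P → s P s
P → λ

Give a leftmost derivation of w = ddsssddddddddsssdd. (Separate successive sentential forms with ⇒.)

P ⇒ dPd   [P → d P d]
dPd ⇒ ddPdd   [P → d P d]
ddPdd ⇒ ddsPsdd   [P → s P s]
ddsPsdd ⇒ ddssPssdd   [P → s P s]
ddssPssdd ⇒ ddsssPsssdd   [P → s P s]
ddsssPsssdd ⇒ ddsssdPdsssdd   [P → d P d]
ddsssdPdsssdd ⇒ ddsssddPddsssdd   [P → d P d]
ddsssddPddsssdd ⇒ ddsssdddPdddsssdd   [P → d P d]
ddsssdddPdddsssdd ⇒ ddsssddddPddddsssdd   [P → d P d]
ddsssddddPddddsssdd ⇒ ddsssddddddddsssdd   [P → λ]

P ⇒ dPd ⇒ ddPdd ⇒ ddsPsdd ⇒ ddssPssdd ⇒ ddsssPsssdd ⇒ ddsssdPdsssdd ⇒ ddsssddPddsssdd ⇒ ddsssdddPdddsssdd ⇒ ddsssddddPddddsssdd ⇒ ddsssddddddddsssdd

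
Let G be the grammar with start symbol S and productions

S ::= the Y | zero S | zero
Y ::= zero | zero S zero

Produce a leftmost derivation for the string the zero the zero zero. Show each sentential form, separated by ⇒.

S ⇒ the Y   [S ::= the Y]
the Y ⇒ the zero S zero   [Y ::= zero S zero]
the zero S zero ⇒ the zero the Y zero   [S ::= the Y]
the zero the Y zero ⇒ the zero the zero zero   [Y ::= zero]

S ⇒ the Y ⇒ the zero S zero ⇒ the zero the Y zero ⇒ the zero the zero zero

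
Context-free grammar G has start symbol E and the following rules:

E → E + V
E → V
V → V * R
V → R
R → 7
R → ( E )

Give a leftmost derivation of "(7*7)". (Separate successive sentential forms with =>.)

E=>V=>R=>(E)=>(V)=>(V*R)=>(R*R)=>(7*R)=>(7*7)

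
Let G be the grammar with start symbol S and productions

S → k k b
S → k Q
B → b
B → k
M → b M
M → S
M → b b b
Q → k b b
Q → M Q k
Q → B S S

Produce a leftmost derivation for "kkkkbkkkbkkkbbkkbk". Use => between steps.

S => kQ => kBSS => kkSS => kkkkbS => kkkkbkQ => kkkkbkMQk => kkkkbkSQk => kkkkbkkkbQk => kkkkbkkkbBSSk => kkkkbkkkbkSSk => kkkkbkkkbkkQSk => kkkkbkkkbkkkbbSk => kkkkbkkkbkkkbbkkbk

S => kQ   [S → k Q]
kQ => kBSS   [Q → B S S]
kBSS => kkSS   [B → k]
kkSS => kkkkbS   [S → k k b]
kkkkbS => kkkkbkQ   [S → k Q]
kkkkbkQ => kkkkbkMQk   [Q → M Q k]
kkkkbkMQk => kkkkbkSQk   [M → S]
kkkkbkSQk => kkkkbkkkbQk   [S → k k b]
kkkkbkkkbQk => kkkkbkkkbBSSk   [Q → B S S]
kkkkbkkkbBSSk => kkkkbkkkbkSSk   [B → k]
kkkkbkkkbkSSk => kkkkbkkkbkkQSk   [S → k Q]
kkkkbkkkbkkQSk => kkkkbkkkbkkkbbSk   [Q → k b b]
kkkkbkkkbkkkbbSk => kkkkbkkkbkkkbbkkbk   [S → k k b]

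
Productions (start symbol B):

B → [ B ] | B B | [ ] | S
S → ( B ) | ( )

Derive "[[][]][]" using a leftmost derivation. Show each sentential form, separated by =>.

B => BB => [B]B => [BB]B => [[]B]B => [[][]]B => [[][]][]

B => BB   [B → B B]
BB => [B]B   [B → [ B ]]
[B]B => [BB]B   [B → B B]
[BB]B => [[]B]B   [B → [ ]]
[[]B]B => [[][]]B   [B → [ ]]
[[][]]B => [[][]][]   [B → [ ]]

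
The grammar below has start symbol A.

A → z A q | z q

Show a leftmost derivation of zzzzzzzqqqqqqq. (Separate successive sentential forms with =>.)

A => zAq   [A → z A q]
zAq => zzAqq   [A → z A q]
zzAqq => zzzAqqq   [A → z A q]
zzzAqqq => zzzzAqqqq   [A → z A q]
zzzzAqqqq => zzzzzAqqqqq   [A → z A q]
zzzzzAqqqqq => zzzzzzAqqqqqq   [A → z A q]
zzzzzzAqqqqqq => zzzzzzzqqqqqqq   [A → z q]

A=>zAq=>zzAqq=>zzzAqqq=>zzzzAqqqq=>zzzzzAqqqqq=>zzzzzzAqqqqqq=>zzzzzzzqqqqqqq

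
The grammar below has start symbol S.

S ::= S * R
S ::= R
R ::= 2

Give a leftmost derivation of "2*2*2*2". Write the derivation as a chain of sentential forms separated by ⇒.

S ⇒ S*R   [S ::= S * R]
S*R ⇒ S*R*R   [S ::= S * R]
S*R*R ⇒ S*R*R*R   [S ::= S * R]
S*R*R*R ⇒ R*R*R*R   [S ::= R]
R*R*R*R ⇒ 2*R*R*R   [R ::= 2]
2*R*R*R ⇒ 2*2*R*R   [R ::= 2]
2*2*R*R ⇒ 2*2*2*R   [R ::= 2]
2*2*2*R ⇒ 2*2*2*2   [R ::= 2]

S ⇒ S*R ⇒ S*R*R ⇒ S*R*R*R ⇒ R*R*R*R ⇒ 2*R*R*R ⇒ 2*2*R*R ⇒ 2*2*2*R ⇒ 2*2*2*2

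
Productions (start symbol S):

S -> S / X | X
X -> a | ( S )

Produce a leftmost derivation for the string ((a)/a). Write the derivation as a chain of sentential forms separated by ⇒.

S ⇒ X   [S -> X]
X ⇒ (S)   [X -> ( S )]
(S) ⇒ (S/X)   [S -> S / X]
(S/X) ⇒ (X/X)   [S -> X]
(X/X) ⇒ ((S)/X)   [X -> ( S )]
((S)/X) ⇒ ((X)/X)   [S -> X]
((X)/X) ⇒ ((a)/X)   [X -> a]
((a)/X) ⇒ ((a)/a)   [X -> a]

S⇒X⇒(S)⇒(S/X)⇒(X/X)⇒((S)/X)⇒((X)/X)⇒((a)/X)⇒((a)/a)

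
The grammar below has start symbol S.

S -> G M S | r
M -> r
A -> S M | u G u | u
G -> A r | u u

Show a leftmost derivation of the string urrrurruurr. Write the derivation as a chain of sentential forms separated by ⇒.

S ⇒ GMS ⇒ ArMS ⇒ uGurMS ⇒ uArurMS ⇒ uSMrurMS ⇒ urMrurMS ⇒ urrrurMS ⇒ urrrurrS ⇒ urrrurrGMS ⇒ urrrurruuMS ⇒ urrrurruurS ⇒ urrrurruurr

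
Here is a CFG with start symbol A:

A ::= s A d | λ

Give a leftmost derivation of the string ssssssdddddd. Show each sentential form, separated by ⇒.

A ⇒ sAd   [A ::= s A d]
sAd ⇒ ssAdd   [A ::= s A d]
ssAdd ⇒ sssAddd   [A ::= s A d]
sssAddd ⇒ ssssAdddd   [A ::= s A d]
ssssAdddd ⇒ sssssAddddd   [A ::= s A d]
sssssAddddd ⇒ ssssssAdddddd   [A ::= s A d]
ssssssAdddddd ⇒ ssssssdddddd   [A ::= λ]

A⇒sAd⇒ssAdd⇒sssAddd⇒ssssAdddd⇒sssssAddddd⇒ssssssAdddddd⇒ssssssdddddd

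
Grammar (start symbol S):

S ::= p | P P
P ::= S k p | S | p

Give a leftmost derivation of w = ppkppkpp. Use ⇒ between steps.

S⇒PP⇒SP⇒PPP⇒pPP⇒pSkpP⇒pPPkpP⇒pSkpPkpP⇒ppkpPkpP⇒ppkppkpP⇒ppkppkpp

S ⇒ PP   [S ::= P P]
PP ⇒ SP   [P ::= S]
SP ⇒ PPP   [S ::= P P]
PPP ⇒ pPP   [P ::= p]
pPP ⇒ pSkpP   [P ::= S k p]
pSkpP ⇒ pPPkpP   [S ::= P P]
pPPkpP ⇒ pSkpPkpP   [P ::= S k p]
pSkpPkpP ⇒ ppkpPkpP   [S ::= p]
ppkpPkpP ⇒ ppkppkpP   [P ::= p]
ppkppkpP ⇒ ppkppkpp   [P ::= p]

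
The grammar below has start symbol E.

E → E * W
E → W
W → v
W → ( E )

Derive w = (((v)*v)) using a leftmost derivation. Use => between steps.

E => W   [E → W]
W => (E)   [W → ( E )]
(E) => (W)   [E → W]
(W) => ((E))   [W → ( E )]
((E)) => ((E*W))   [E → E * W]
((E*W)) => ((W*W))   [E → W]
((W*W)) => (((E)*W))   [W → ( E )]
(((E)*W)) => (((W)*W))   [E → W]
(((W)*W)) => (((v)*W))   [W → v]
(((v)*W)) => (((v)*v))   [W → v]

E=>W=>(E)=>(W)=>((E))=>((E*W))=>((W*W))=>(((E)*W))=>(((W)*W))=>(((v)*W))=>(((v)*v))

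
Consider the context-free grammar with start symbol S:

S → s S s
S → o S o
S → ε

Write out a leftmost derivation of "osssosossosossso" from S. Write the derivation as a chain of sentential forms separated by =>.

S => oSo   [S → o S o]
oSo => osSso   [S → s S s]
osSso => ossSsso   [S → s S s]
ossSsso => osssSssso   [S → s S s]
osssSssso => osssoSossso   [S → o S o]
osssoSossso => osssosSsossso   [S → s S s]
osssosSsossso => osssosoSosossso   [S → o S o]
osssosoSosossso => osssososSsosossso   [S → s S s]
osssososSsosossso => osssosossosossso   [S → ε]

S => oSo => osSso => ossSsso => osssSssso => osssoSossso => osssosSsossso => osssosoSosossso => osssososSsosossso => osssosossosossso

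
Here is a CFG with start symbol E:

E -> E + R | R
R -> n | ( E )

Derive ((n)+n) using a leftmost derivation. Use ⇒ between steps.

E ⇒ R   [E -> R]
R ⇒ (E)   [R -> ( E )]
(E) ⇒ (E+R)   [E -> E + R]
(E+R) ⇒ (R+R)   [E -> R]
(R+R) ⇒ ((E)+R)   [R -> ( E )]
((E)+R) ⇒ ((R)+R)   [E -> R]
((R)+R) ⇒ ((n)+R)   [R -> n]
((n)+R) ⇒ ((n)+n)   [R -> n]

E ⇒ R ⇒ (E) ⇒ (E+R) ⇒ (R+R) ⇒ ((E)+R) ⇒ ((R)+R) ⇒ ((n)+R) ⇒ ((n)+n)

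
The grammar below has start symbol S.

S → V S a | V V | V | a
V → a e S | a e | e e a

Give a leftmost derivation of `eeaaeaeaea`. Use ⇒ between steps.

S ⇒ VV   [S → V V]
VV ⇒ eeaV   [V → e e a]
eeaV ⇒ eeaaeS   [V → a e S]
eeaaeS ⇒ eeaaeVSa   [S → V S a]
eeaaeVSa ⇒ eeaaeaeSa   [V → a e]
eeaaeaeSa ⇒ eeaaeaeVa   [S → V]
eeaaeaeVa ⇒ eeaaeaeaea   [V → a e]

S ⇒ VV ⇒ eeaV ⇒ eeaaeS ⇒ eeaaeVSa ⇒ eeaaeaeSa ⇒ eeaaeaeVa ⇒ eeaaeaeaea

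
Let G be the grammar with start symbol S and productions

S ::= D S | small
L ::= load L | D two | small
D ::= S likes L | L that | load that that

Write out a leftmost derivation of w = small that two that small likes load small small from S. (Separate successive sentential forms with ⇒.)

S ⇒ D S   [S ::= D S]
D S ⇒ S likes L S   [D ::= S likes L]
S likes L S ⇒ D S likes L S   [S ::= D S]
D S likes L S ⇒ L that S likes L S   [D ::= L that]
L that S likes L S ⇒ D two that S likes L S   [L ::= D two]
D two that S likes L S ⇒ L that two that S likes L S   [D ::= L that]
L that two that S likes L S ⇒ small that two that S likes L S   [L ::= small]
small that two that S likes L S ⇒ small that two that small likes L S   [S ::= small]
small that two that small likes L S ⇒ small that two that small likes load L S   [L ::= load L]
small that two that small likes load L S ⇒ small that two that small likes load small S   [L ::= small]
small that two that small likes load small S ⇒ small that two that small likes load small small   [S ::= small]

S ⇒ D S ⇒ S likes L S ⇒ D S likes L S ⇒ L that S likes L S ⇒ D two that S likes L S ⇒ L that two that S likes L S ⇒ small that two that S likes L S ⇒ small that two that small likes L S ⇒ small that two that small likes load L S ⇒ small that two that small likes load small S ⇒ small that two that small likes load small small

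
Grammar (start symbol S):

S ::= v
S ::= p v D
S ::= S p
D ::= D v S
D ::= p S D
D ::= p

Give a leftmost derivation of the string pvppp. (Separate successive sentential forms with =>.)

S=>Sp=>Spp=>pvDpp=>pvppp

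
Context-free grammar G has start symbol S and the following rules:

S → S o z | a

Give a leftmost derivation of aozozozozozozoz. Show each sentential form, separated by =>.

S => Soz   [S → S o z]
Soz => Sozoz   [S → S o z]
Sozoz => Sozozoz   [S → S o z]
Sozozoz => Sozozozoz   [S → S o z]
Sozozozoz => Sozozozozoz   [S → S o z]
Sozozozozoz => Sozozozozozoz   [S → S o z]
Sozozozozozoz => Sozozozozozozoz   [S → S o z]
Sozozozozozozoz => aozozozozozozoz   [S → a]

S => Soz => Sozoz => Sozozoz => Sozozozoz => Sozozozozoz => Sozozozozozoz => Sozozozozozozoz => aozozozozozozoz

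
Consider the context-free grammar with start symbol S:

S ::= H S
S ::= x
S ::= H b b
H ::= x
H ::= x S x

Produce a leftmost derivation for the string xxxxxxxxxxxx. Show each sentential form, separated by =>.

S=>HS=>xS=>xHS=>xxSxS=>xxHSxS=>xxxSxSxS=>xxxxxSxS=>xxxxxHSxS=>xxxxxxSxSxS=>xxxxxxxxSxS=>xxxxxxxxHSxS=>xxxxxxxxxSxS=>xxxxxxxxxxxS=>xxxxxxxxxxxx

S => HS   [S ::= H S]
HS => xS   [H ::= x]
xS => xHS   [S ::= H S]
xHS => xxSxS   [H ::= x S x]
xxSxS => xxHSxS   [S ::= H S]
xxHSxS => xxxSxSxS   [H ::= x S x]
xxxSxSxS => xxxxxSxS   [S ::= x]
xxxxxSxS => xxxxxHSxS   [S ::= H S]
xxxxxHSxS => xxxxxxSxSxS   [H ::= x S x]
xxxxxxSxSxS => xxxxxxxxSxS   [S ::= x]
xxxxxxxxSxS => xxxxxxxxHSxS   [S ::= H S]
xxxxxxxxHSxS => xxxxxxxxxSxS   [H ::= x]
xxxxxxxxxSxS => xxxxxxxxxxxS   [S ::= x]
xxxxxxxxxxxS => xxxxxxxxxxxx   [S ::= x]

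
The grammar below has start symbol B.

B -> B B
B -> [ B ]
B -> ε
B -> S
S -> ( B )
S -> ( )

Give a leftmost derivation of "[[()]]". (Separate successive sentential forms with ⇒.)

B ⇒ [B] ⇒ [[B]] ⇒ [[S]] ⇒ [[(B)]] ⇒ [[()]]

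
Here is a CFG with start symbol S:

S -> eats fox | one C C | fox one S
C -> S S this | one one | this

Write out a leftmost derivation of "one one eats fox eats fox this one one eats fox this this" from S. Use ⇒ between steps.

S ⇒ one C C ⇒ one S S this C ⇒ one one C C S this C ⇒ one one S S this C S this C ⇒ one one eats fox S this C S this C ⇒ one one eats fox eats fox this C S this C ⇒ one one eats fox eats fox this one one S this C ⇒ one one eats fox eats fox this one one eats fox this C ⇒ one one eats fox eats fox this one one eats fox this this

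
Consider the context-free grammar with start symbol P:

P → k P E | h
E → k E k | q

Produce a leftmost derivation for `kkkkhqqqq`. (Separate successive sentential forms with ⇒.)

P⇒kPE⇒kkPEE⇒kkkPEEE⇒kkkkPEEEE⇒kkkkhEEEE⇒kkkkhqEEE⇒kkkkhqqEE⇒kkkkhqqqE⇒kkkkhqqqq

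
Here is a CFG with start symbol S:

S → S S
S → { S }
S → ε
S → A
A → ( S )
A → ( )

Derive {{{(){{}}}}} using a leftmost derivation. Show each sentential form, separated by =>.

S=>{S}=>{SS}=>{{S}S}=>{{{S}}S}=>{{{SS}}S}=>{{{AS}}S}=>{{{(S)S}}S}=>{{{()S}}S}=>{{{(){S}}}S}=>{{{(){{S}}}}S}=>{{{(){{}}}}S}=>{{{(){{}}}}}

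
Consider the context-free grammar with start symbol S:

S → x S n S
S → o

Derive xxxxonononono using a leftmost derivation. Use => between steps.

S => xSnS   [S → x S n S]
xSnS => xxSnSnS   [S → x S n S]
xxSnSnS => xxxSnSnSnS   [S → x S n S]
xxxSnSnSnS => xxxxSnSnSnSnS   [S → x S n S]
xxxxSnSnSnSnS => xxxxonSnSnSnS   [S → o]
xxxxonSnSnSnS => xxxxononSnSnS   [S → o]
xxxxononSnSnS => xxxxonononSnS   [S → o]
xxxxonononSnS => xxxxononononS   [S → o]
xxxxononononS => xxxxonononono   [S → o]

S => xSnS => xxSnSnS => xxxSnSnSnS => xxxxSnSnSnSnS => xxxxonSnSnSnS => xxxxononSnSnS => xxxxonononSnS => xxxxononononS => xxxxonononono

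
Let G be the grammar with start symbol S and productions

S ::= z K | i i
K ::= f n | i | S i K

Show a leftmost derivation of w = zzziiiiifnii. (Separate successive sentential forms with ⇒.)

S ⇒ zK   [S ::= z K]
zK ⇒ zSiK   [K ::= S i K]
zSiK ⇒ zzKiK   [S ::= z K]
zzKiK ⇒ zzSiKiK   [K ::= S i K]
zzSiKiK ⇒ zzzKiKiK   [S ::= z K]
zzzKiKiK ⇒ zzzSiKiKiK   [K ::= S i K]
zzzSiKiKiK ⇒ zzziiiKiKiK   [S ::= i i]
zzziiiKiKiK ⇒ zzziiiiiKiK   [K ::= i]
zzziiiiiKiK ⇒ zzziiiiifniK   [K ::= f n]
zzziiiiifniK ⇒ zzziiiiifnii   [K ::= i]

S ⇒ zK ⇒ zSiK ⇒ zzKiK ⇒ zzSiKiK ⇒ zzzKiKiK ⇒ zzzSiKiKiK ⇒ zzziiiKiKiK ⇒ zzziiiiiKiK ⇒ zzziiiiifniK ⇒ zzziiiiifnii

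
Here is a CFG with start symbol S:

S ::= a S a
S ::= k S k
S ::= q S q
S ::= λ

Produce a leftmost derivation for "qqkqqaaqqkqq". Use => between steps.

S => qSq   [S ::= q S q]
qSq => qqSqq   [S ::= q S q]
qqSqq => qqkSkqq   [S ::= k S k]
qqkSkqq => qqkqSqkqq   [S ::= q S q]
qqkqSqkqq => qqkqqSqqkqq   [S ::= q S q]
qqkqqSqqkqq => qqkqqaSaqqkqq   [S ::= a S a]
qqkqqaSaqqkqq => qqkqqaaqqkqq   [S ::= λ]

S=>qSq=>qqSqq=>qqkSkqq=>qqkqSqkqq=>qqkqqSqqkqq=>qqkqqaSaqqkqq=>qqkqqaaqqkqq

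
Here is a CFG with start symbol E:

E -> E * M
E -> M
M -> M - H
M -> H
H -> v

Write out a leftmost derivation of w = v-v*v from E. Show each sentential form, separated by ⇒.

E ⇒ E*M   [E -> E * M]
E*M ⇒ M*M   [E -> M]
M*M ⇒ M-H*M   [M -> M - H]
M-H*M ⇒ H-H*M   [M -> H]
H-H*M ⇒ v-H*M   [H -> v]
v-H*M ⇒ v-v*M   [H -> v]
v-v*M ⇒ v-v*H   [M -> H]
v-v*H ⇒ v-v*v   [H -> v]

E⇒E*M⇒M*M⇒M-H*M⇒H-H*M⇒v-H*M⇒v-v*M⇒v-v*H⇒v-v*v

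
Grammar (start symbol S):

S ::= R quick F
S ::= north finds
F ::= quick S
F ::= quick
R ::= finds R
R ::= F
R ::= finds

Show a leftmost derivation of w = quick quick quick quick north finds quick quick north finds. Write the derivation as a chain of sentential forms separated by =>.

S => R quick F => F quick F => quick S quick F => quick R quick F quick F => quick F quick F quick F => quick quick quick F quick F => quick quick quick quick S quick F => quick quick quick quick north finds quick F => quick quick quick quick north finds quick quick S => quick quick quick quick north finds quick quick north finds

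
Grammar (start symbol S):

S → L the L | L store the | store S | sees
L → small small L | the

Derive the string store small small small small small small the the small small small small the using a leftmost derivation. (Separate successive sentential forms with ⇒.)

S ⇒ store S ⇒ store L the L ⇒ store small small L the L ⇒ store small small small small L the L ⇒ store small small small small small small L the L ⇒ store small small small small small small the the L ⇒ store small small small small small small the the small small L ⇒ store small small small small small small the the small small small small L ⇒ store small small small small small small the the small small small small the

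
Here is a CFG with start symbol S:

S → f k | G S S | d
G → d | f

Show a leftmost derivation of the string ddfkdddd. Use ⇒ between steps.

S ⇒ GSS ⇒ dSS ⇒ dGSSS ⇒ ddSSS ⇒ ddfkSS ⇒ ddfkGSSS ⇒ ddfkdSSS ⇒ ddfkddSS ⇒ ddfkdddS ⇒ ddfkdddd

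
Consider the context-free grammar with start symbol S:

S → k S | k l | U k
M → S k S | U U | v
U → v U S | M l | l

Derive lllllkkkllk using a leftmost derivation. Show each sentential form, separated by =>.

S => Uk   [S → U k]
Uk => Mlk   [U → M l]
Mlk => SkSlk   [M → S k S]
SkSlk => UkkSlk   [S → U k]
UkkSlk => MlkkSlk   [U → M l]
MlkkSlk => UUlkkSlk   [M → U U]
UUlkkSlk => MlUlkkSlk   [U → M l]
MlUlkkSlk => UUlUlkkSlk   [M → U U]
UUlUlkkSlk => lUlUlkkSlk   [U → l]
lUlUlkkSlk => lllUlkkSlk   [U → l]
lllUlkkSlk => lllllkkSlk   [U → l]
lllllkkSlk => lllllkkkllk   [S → k l]

S => Uk => Mlk => SkSlk => UkkSlk => MlkkSlk => UUlkkSlk => MlUlkkSlk => UUlUlkkSlk => lUlUlkkSlk => lllUlkkSlk => lllllkkSlk => lllllkkkllk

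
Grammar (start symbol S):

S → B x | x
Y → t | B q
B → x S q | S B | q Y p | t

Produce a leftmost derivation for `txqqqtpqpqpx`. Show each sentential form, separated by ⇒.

S ⇒ Bx   [S → B x]
Bx ⇒ SBx   [B → S B]
SBx ⇒ BxBx   [S → B x]
BxBx ⇒ txBx   [B → t]
txBx ⇒ txqYpx   [B → q Y p]
txqYpx ⇒ txqBqpx   [Y → B q]
txqBqpx ⇒ txqqYpqpx   [B → q Y p]
txqqYpqpx ⇒ txqqBqpqpx   [Y → B q]
txqqBqpqpx ⇒ txqqqYpqpqpx   [B → q Y p]
txqqqYpqpqpx ⇒ txqqqtpqpqpx   [Y → t]

S⇒Bx⇒SBx⇒BxBx⇒txBx⇒txqYpx⇒txqBqpx⇒txqqYpqpx⇒txqqBqpqpx⇒txqqqYpqpqpx⇒txqqqtpqpqpx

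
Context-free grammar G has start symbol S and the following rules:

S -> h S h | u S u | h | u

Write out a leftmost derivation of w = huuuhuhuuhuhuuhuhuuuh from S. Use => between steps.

S => hSh => huSuh => huuSuuh => huuuSuuuh => huuuhShuuuh => huuuhuSuhuuuh => huuuhuhShuhuuuh => huuuhuhuSuhuhuuuh => huuuhuhuuSuuhuhuuuh => huuuhuhuuhShuuhuhuuuh => huuuhuhuuhuhuuhuhuuuh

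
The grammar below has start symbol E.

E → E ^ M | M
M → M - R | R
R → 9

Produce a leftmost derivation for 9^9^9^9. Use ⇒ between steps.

E ⇒ E^M   [E → E ^ M]
E^M ⇒ E^M^M   [E → E ^ M]
E^M^M ⇒ E^M^M^M   [E → E ^ M]
E^M^M^M ⇒ M^M^M^M   [E → M]
M^M^M^M ⇒ R^M^M^M   [M → R]
R^M^M^M ⇒ 9^M^M^M   [R → 9]
9^M^M^M ⇒ 9^R^M^M   [M → R]
9^R^M^M ⇒ 9^9^M^M   [R → 9]
9^9^M^M ⇒ 9^9^R^M   [M → R]
9^9^R^M ⇒ 9^9^9^M   [R → 9]
9^9^9^M ⇒ 9^9^9^R   [M → R]
9^9^9^R ⇒ 9^9^9^9   [R → 9]

E⇒E^M⇒E^M^M⇒E^M^M^M⇒M^M^M^M⇒R^M^M^M⇒9^M^M^M⇒9^R^M^M⇒9^9^M^M⇒9^9^R^M⇒9^9^9^M⇒9^9^9^R⇒9^9^9^9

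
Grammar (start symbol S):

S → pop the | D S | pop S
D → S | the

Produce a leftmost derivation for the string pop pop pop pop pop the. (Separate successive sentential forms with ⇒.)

S ⇒ pop S ⇒ pop pop S ⇒ pop pop pop S ⇒ pop pop pop pop S ⇒ pop pop pop pop pop the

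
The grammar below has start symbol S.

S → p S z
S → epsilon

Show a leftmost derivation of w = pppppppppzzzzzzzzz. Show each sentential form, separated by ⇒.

S ⇒ pSz   [S → p S z]
pSz ⇒ ppSzz   [S → p S z]
ppSzz ⇒ pppSzzz   [S → p S z]
pppSzzz ⇒ ppppSzzzz   [S → p S z]
ppppSzzzz ⇒ pppppSzzzzz   [S → p S z]
pppppSzzzzz ⇒ ppppppSzzzzzz   [S → p S z]
ppppppSzzzzzz ⇒ pppppppSzzzzzzz   [S → p S z]
pppppppSzzzzzzz ⇒ ppppppppSzzzzzzzz   [S → p S z]
ppppppppSzzzzzzzz ⇒ pppppppppSzzzzzzzzz   [S → p S z]
pppppppppSzzzzzzzzz ⇒ pppppppppzzzzzzzzz   [S → epsilon]

S ⇒ pSz ⇒ ppSzz ⇒ pppSzzz ⇒ ppppSzzzz ⇒ pppppSzzzzz ⇒ ppppppSzzzzzz ⇒ pppppppSzzzzzzz ⇒ ppppppppSzzzzzzzz ⇒ pppppppppSzzzzzzzzz ⇒ pppppppppzzzzzzzzz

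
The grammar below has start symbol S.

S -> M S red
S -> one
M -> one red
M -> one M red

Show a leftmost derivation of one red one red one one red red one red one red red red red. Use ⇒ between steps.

S ⇒ M S red ⇒ one red S red ⇒ one red M S red red ⇒ one red one red S red red ⇒ one red one red M S red red red ⇒ one red one red one M red S red red red ⇒ one red one red one one red red S red red red ⇒ one red one red one one red red M S red red red red ⇒ one red one red one one red red one red S red red red red ⇒ one red one red one one red red one red one red red red red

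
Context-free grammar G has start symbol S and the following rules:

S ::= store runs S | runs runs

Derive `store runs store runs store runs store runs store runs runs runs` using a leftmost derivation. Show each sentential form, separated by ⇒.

S ⇒ store runs S ⇒ store runs store runs S ⇒ store runs store runs store runs S ⇒ store runs store runs store runs store runs S ⇒ store runs store runs store runs store runs store runs S ⇒ store runs store runs store runs store runs store runs runs runs

S ⇒ store runs S   [S ::= store runs S]
store runs S ⇒ store runs store runs S   [S ::= store runs S]
store runs store runs S ⇒ store runs store runs store runs S   [S ::= store runs S]
store runs store runs store runs S ⇒ store runs store runs store runs store runs S   [S ::= store runs S]
store runs store runs store runs store runs S ⇒ store runs store runs store runs store runs store runs S   [S ::= store runs S]
store runs store runs store runs store runs store runs S ⇒ store runs store runs store runs store runs store runs runs runs   [S ::= runs runs]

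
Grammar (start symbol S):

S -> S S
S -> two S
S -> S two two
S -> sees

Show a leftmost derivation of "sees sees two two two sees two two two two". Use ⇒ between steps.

S ⇒ S two two ⇒ S S two two ⇒ sees S two two ⇒ sees S two two two two ⇒ sees S S two two two two ⇒ sees S two two S two two two two ⇒ sees sees two two S two two two two ⇒ sees sees two two two S two two two two ⇒ sees sees two two two sees two two two two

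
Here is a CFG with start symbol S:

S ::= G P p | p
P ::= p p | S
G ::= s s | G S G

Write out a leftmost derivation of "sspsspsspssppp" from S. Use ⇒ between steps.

S⇒GPp⇒GSGPp⇒GSGSGPp⇒GSGSGSGPp⇒ssSGSGSGPp⇒sspGSGSGPp⇒sspssSGSGPp⇒sspsspGSGPp⇒sspsspssSGPp⇒sspsspsspGPp⇒sspsspsspssPp⇒sspsspsspssppp

S ⇒ GPp   [S ::= G P p]
GPp ⇒ GSGPp   [G ::= G S G]
GSGPp ⇒ GSGSGPp   [G ::= G S G]
GSGSGPp ⇒ GSGSGSGPp   [G ::= G S G]
GSGSGSGPp ⇒ ssSGSGSGPp   [G ::= s s]
ssSGSGSGPp ⇒ sspGSGSGPp   [S ::= p]
sspGSGSGPp ⇒ sspssSGSGPp   [G ::= s s]
sspssSGSGPp ⇒ sspsspGSGPp   [S ::= p]
sspsspGSGPp ⇒ sspsspssSGPp   [G ::= s s]
sspsspssSGPp ⇒ sspsspsspGPp   [S ::= p]
sspsspsspGPp ⇒ sspsspsspssPp   [G ::= s s]
sspsspsspssPp ⇒ sspsspsspssppp   [P ::= p p]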